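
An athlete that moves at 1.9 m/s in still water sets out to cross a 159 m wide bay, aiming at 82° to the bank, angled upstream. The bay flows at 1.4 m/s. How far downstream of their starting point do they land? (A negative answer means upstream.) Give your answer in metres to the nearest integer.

Perpendicular speed = 1.882 m/s; crossing time = 159 / 1.882 = 84.507 s.
Net downstream speed = 1.136 m/s.
Drift = 1.136 × 84.507 = 95.963 m (downstream).

96 m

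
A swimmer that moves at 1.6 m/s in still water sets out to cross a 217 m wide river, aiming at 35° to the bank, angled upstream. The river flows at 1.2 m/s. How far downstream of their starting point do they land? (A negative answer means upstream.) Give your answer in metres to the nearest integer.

-26 m

Perpendicular speed = 0.918 m/s; crossing time = 217 / 0.918 = 236.455 s.
Net downstream speed = -0.111 m/s.
Drift = -0.111 × 236.455 = -26.162 m (upstream).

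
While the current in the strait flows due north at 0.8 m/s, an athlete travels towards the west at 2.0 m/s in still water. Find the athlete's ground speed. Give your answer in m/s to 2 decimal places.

2.15 m/s

Taking east as x and north as y: velocity relative to the water = (-2.000, 0.000) m/s; the water relative to ground = (0.000, 0.800) m/s.
Velocity relative to ground = (-2.000, 0.000) + (0.000, 0.800) = (-2.000, 0.800) m/s.
Speed = |(-2.000, 0.800)| = 2.154 m/s.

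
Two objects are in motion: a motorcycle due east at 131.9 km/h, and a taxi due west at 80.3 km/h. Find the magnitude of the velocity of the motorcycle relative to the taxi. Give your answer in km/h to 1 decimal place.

Taking east as x and north as y: motorcycle velocity = (131.900, 0.000) km/h; taxi velocity = (-80.300, 0.000) km/h.
Velocity of motorcycle relative to taxi = (131.900, 0.000) − (-80.300, 0.000) = (212.200, 0.000) km/h.
Magnitude = |(212.200, 0.000)| = 212.200 km/h.

212.2 km/h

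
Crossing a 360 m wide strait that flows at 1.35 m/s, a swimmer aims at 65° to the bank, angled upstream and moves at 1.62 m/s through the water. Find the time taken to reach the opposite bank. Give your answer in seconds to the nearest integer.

245 s

The component of the swimmer's velocity perpendicular to the bank is 1.62 × sin 65° = 1.468 m/s.
The current is parallel to the bank, so it does not affect the crossing time.
Time = 360 / 1.468 = 245.195 s.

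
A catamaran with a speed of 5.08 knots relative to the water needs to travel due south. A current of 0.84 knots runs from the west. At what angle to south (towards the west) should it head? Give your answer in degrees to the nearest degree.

10°

The current pushes perpendicular to the desired track; the heading must have a component into the current equal to 0.84 knots: 5.08 sin θ = 0.84.
sin θ = 0.1654, so θ = 9.518°.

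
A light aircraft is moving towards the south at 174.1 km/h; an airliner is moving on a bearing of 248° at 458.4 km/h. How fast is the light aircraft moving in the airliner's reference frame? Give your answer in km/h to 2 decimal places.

425.03 km/h

Taking east as x and north as y: light aircraft velocity = (0.000, -174.100) km/h; airliner velocity = (-425.021, -171.720) km/h.
Velocity of light aircraft relative to airliner = (0.000, -174.100) − (-425.021, -171.720) = (425.021, -2.380) km/h.
Magnitude = |(425.021, -2.380)| = 425.028 km/h.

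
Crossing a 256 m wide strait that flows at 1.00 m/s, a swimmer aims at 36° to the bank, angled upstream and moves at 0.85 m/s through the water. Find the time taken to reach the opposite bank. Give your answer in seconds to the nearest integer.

The component of the swimmer's velocity perpendicular to the bank is 0.85 × sin 36° = 0.500 m/s.
Only the cross-stream component determines the crossing time; the current contributes nothing perpendicular to the bank.
Time = 256 / 0.500 = 512.392 s.

512 s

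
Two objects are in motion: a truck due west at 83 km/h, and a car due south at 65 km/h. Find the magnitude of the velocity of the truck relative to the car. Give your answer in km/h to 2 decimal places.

105.42 km/h

Taking east as x and north as y: truck velocity = (-83.000, 0.000) km/h; car velocity = (0.000, -65.000) km/h.
Velocity of truck relative to car = (-83.000, 0.000) − (0.000, -65.000) = (-83.000, 65.000) km/h.
Magnitude = |(-83.000, 65.000)| = 105.423 km/h.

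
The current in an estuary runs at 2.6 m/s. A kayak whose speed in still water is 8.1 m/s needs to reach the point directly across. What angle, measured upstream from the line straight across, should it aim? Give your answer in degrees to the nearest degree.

19°

To cancel the current, the upstream component of the kayak's velocity must equal the flow: 8.1 sin θ = 2.6.
sin θ = 2.6 / 8.1 = 0.3210.
θ = arcsin(0.3210) = 18.723°.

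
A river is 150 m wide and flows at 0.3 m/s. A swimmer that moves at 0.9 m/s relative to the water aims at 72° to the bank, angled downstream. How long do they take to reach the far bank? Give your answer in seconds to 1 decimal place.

The component of the swimmer's velocity perpendicular to the bank is 0.9 × sin 72° = 0.856 m/s.
The current is parallel to the bank, so it does not affect the crossing time.
Time = 150 / 0.856 = 175.244 s.

175.2 s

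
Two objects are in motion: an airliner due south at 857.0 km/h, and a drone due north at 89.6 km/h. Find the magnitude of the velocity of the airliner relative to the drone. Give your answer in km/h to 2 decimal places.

946.60 km/h

Taking east as x and north as y: airliner velocity = (0.000, -857.000) km/h; drone velocity = (0.000, 89.600) km/h.
Velocity of airliner relative to drone = (0.000, -857.000) − (0.000, 89.600) = (0.000, -946.600) km/h.
Magnitude = |(0.000, -946.600)| = 946.600 km/h.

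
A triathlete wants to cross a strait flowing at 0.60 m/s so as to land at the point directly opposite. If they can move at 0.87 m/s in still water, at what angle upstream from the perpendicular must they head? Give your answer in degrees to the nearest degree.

44°

To cancel the current, the upstream component of the triathlete's velocity must equal the flow: 0.87 sin θ = 0.60.
sin θ = 0.60 / 0.87 = 0.6897.
θ = arcsin(0.6897) = 43.603°.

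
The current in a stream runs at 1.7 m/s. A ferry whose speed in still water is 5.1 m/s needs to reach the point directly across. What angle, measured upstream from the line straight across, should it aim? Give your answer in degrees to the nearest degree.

19°

To cancel the current, the upstream component of the ferry's velocity must equal the flow: 5.1 sin θ = 1.7.
sin θ = 1.7 / 5.1 = 0.3333.
θ = arcsin(0.3333) = 19.471°.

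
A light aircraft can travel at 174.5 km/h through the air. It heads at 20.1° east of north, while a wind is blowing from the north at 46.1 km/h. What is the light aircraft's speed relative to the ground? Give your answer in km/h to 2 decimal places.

Taking east as x and north as y: velocity relative to the air = (59.969, 163.872) km/h; the air relative to ground = (0.000, -46.100) km/h.
Velocity relative to ground = (59.969, 163.872) + (0.000, -46.100) = (59.969, 117.772) km/h.
Speed = |(59.969, 117.772)| = 132.161 km/h.

132.16 km/h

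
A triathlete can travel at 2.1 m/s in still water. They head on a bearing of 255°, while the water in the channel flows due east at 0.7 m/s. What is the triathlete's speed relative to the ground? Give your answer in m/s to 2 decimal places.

Taking east as x and north as y: velocity relative to the water = (-2.028, -0.544) m/s; the water relative to ground = (0.700, 0.000) m/s.
Velocity relative to ground = (-2.028, -0.544) + (0.700, 0.000) = (-1.328, -0.544) m/s.
Speed = |(-1.328, -0.544)| = 1.435 m/s.

1.44 m/s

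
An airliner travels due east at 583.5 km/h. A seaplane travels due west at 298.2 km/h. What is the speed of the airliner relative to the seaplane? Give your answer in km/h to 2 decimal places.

Taking east as x and north as y: airliner velocity = (583.500, 0.000) km/h; seaplane velocity = (-298.200, 0.000) km/h.
Velocity of airliner relative to seaplane = (583.500, 0.000) − (-298.200, 0.000) = (881.700, 0.000) km/h.
Magnitude = |(881.700, 0.000)| = 881.700 km/h.

881.70 km/h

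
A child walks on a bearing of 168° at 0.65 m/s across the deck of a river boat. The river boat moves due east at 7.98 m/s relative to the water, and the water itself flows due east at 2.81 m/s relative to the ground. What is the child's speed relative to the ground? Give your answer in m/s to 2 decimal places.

10.94 m/s

In east/north components (m/s): child relative to river boat = (0.135, -0.636); river boat relative to water = (7.980, 0.000); water relative to ground = (2.810, 0.000).
Sum = (10.925, -0.636) m/s.
Speed = |(10.925, -0.636)| = 10.944 m/s.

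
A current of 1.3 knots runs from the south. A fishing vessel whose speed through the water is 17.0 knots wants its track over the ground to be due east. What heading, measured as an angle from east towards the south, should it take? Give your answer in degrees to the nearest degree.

The current pushes perpendicular to the desired track; the heading must have a component into the current equal to 1.3 knots: 17.0 sin θ = 1.3.
sin θ = 0.0765, so θ = 4.386°.

4°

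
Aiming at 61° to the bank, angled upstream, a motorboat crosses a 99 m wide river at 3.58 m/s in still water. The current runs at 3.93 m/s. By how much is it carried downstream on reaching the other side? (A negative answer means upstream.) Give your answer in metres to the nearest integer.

Perpendicular speed = 3.131 m/s; crossing time = 99 / 3.131 = 31.618 s.
Net downstream speed = 2.194 m/s.
Drift = 2.194 × 31.618 = 69.382 m (downstream).

69 m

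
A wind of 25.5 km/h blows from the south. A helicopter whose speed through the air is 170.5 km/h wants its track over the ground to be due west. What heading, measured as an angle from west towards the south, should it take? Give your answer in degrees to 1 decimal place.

8.6°

The wind pushes perpendicular to the desired track; the heading must have a component into the wind equal to 25.5 km/h: 170.5 sin θ = 25.5.
sin θ = 0.1496, so θ = 8.601°.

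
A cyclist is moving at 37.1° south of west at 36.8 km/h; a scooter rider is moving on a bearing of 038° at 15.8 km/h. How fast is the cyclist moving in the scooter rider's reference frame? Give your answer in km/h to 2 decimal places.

52.23 km/h

Taking east as x and north as y: cyclist velocity = (-29.351, -22.198) km/h; scooter rider velocity = (9.727, 12.451) km/h.
Velocity of cyclist relative to scooter rider = (-29.351, -22.198) − (9.727, 12.451) = (-39.079, -34.649) km/h.
Magnitude = |(-39.079, -34.649)| = 52.227 km/h.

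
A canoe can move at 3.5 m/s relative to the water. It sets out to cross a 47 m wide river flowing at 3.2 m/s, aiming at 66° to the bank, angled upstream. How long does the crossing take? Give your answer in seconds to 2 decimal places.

14.70 s

The component of the canoe's velocity perpendicular to the bank is 3.5 × sin 66° = 3.197 m/s.
Only the cross-stream component determines the crossing time; the current contributes nothing perpendicular to the bank.
Time = 47 / 3.197 = 14.699 s.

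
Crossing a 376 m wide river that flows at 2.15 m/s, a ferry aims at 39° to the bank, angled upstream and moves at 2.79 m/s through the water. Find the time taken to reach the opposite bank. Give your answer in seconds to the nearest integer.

The component of the ferry's velocity perpendicular to the bank is 2.79 × sin 39° = 1.756 m/s.
The current is parallel to the bank, so it does not affect the crossing time.
Time = 376 / 1.756 = 214.147 s.

214 s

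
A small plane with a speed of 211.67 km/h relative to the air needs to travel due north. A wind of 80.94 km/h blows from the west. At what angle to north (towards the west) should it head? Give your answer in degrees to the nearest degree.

The wind pushes perpendicular to the desired track; the heading must have a component into the wind equal to 80.94 km/h: 211.67 sin θ = 80.94.
sin θ = 0.3824, so θ = 22.482°.

22°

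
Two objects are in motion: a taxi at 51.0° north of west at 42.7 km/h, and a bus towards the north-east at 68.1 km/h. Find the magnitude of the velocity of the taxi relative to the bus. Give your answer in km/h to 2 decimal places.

76.50 km/h

Taking east as x and north as y: taxi velocity = (-26.872, 33.184) km/h; bus velocity = (48.154, 48.154) km/h.
Velocity of taxi relative to bus = (-26.872, 33.184) − (48.154, 48.154) = (-75.026, -14.970) km/h.
Magnitude = |(-75.026, -14.970)| = 76.505 km/h.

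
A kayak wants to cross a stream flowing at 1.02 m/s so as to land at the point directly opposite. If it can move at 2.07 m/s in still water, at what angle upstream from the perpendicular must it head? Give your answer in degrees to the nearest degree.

To cancel the current, the upstream component of the kayak's velocity must equal the flow: 2.07 sin θ = 1.02.
sin θ = 1.02 / 2.07 = 0.4928.
θ = arcsin(0.4928) = 29.522°.

30°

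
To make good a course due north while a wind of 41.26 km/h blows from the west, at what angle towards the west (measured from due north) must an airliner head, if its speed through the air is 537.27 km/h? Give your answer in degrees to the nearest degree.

4°

The wind pushes perpendicular to the desired track; the heading must have a component into the wind equal to 41.26 km/h: 537.27 sin θ = 41.26.
sin θ = 0.0768, so θ = 4.404°.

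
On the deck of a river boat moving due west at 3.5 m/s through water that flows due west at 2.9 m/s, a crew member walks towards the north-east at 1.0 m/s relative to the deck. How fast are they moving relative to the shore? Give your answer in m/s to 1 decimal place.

5.7 m/s

In east/north components (m/s): crew member relative to river boat = (0.707, 0.707); river boat relative to water = (-3.500, 0.000); water relative to ground = (-2.900, 0.000).
Sum = (-5.693, 0.707) m/s.
Speed = |(-5.693, 0.707)| = 5.737 m/s.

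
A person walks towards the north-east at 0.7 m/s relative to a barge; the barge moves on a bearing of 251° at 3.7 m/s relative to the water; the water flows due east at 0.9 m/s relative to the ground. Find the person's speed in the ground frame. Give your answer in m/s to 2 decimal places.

In east/north components (m/s): person relative to barge = (0.495, 0.495); barge relative to water = (-3.498, -1.205); water relative to ground = (0.900, 0.000).
Sum = (-2.103, -0.710) m/s.
Speed = |(-2.103, -0.710)| = 2.220 m/s.

2.22 m/s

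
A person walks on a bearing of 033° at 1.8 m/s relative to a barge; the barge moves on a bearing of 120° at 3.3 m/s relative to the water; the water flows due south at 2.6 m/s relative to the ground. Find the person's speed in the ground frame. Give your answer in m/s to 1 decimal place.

In east/north components (m/s): person relative to barge = (0.980, 1.510); barge relative to water = (2.858, -1.650); water relative to ground = (0.000, -2.600).
Sum = (3.838, -2.740) m/s.
Speed = |(3.838, -2.740)| = 4.716 m/s.

4.7 m/s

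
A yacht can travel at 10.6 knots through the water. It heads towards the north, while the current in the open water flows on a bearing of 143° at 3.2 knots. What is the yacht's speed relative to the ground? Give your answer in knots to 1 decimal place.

8.3 knots

Taking east as x and north as y: velocity relative to the water = (0.000, 10.600) knots; the water relative to ground = (1.926, -2.556) knots.
Velocity relative to ground = (0.000, 10.600) + (1.926, -2.556) = (1.926, 8.044) knots.
Speed = |(1.926, 8.044)| = 8.272 knots.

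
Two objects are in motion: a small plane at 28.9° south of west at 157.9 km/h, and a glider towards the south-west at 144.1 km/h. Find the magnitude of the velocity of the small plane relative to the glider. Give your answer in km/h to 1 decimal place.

44.4 km/h

Taking east as x and north as y: small plane velocity = (-138.236, -76.310) km/h; glider velocity = (-101.894, -101.894) km/h.
Velocity of small plane relative to glider = (-138.236, -76.310) − (-101.894, -101.894) = (-36.342, 25.584) km/h.
Magnitude = |(-36.342, 25.584)| = 44.444 km/h.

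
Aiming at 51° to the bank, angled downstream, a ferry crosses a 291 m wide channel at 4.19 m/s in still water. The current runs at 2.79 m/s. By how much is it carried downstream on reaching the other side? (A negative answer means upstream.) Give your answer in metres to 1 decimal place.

Perpendicular speed = 3.256 m/s; crossing time = 291 / 3.256 = 89.367 s.
Net downstream speed = 5.427 m/s.
Drift = 5.427 × 89.367 = 484.981 m (downstream).

485.0 m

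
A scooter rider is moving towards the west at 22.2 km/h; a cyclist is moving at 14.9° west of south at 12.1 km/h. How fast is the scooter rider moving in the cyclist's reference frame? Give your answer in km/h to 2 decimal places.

Taking east as x and north as y: scooter rider velocity = (-22.200, 0.000) km/h; cyclist velocity = (-3.111, -11.693) km/h.
Velocity of scooter rider relative to cyclist = (-22.200, 0.000) − (-3.111, -11.693) = (-19.089, 11.693) km/h.
Magnitude = |(-19.089, 11.693)| = 22.385 km/h.

22.39 km/h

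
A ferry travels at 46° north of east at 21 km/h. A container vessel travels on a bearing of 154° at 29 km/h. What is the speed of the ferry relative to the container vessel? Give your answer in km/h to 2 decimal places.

41.21 km/h

Taking east as x and north as y: ferry velocity = (14.588, 15.106) km/h; container vessel velocity = (12.713, -26.065) km/h.
Velocity of ferry relative to container vessel = (14.588, 15.106) − (12.713, -26.065) = (1.875, 41.171) km/h.
Magnitude = |(1.875, 41.171)| = 41.214 km/h.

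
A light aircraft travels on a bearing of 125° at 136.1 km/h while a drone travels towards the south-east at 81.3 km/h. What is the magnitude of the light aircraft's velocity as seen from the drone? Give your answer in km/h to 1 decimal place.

Taking east as x and north as y: light aircraft velocity = (111.487, -78.064) km/h; drone velocity = (57.488, -57.488) km/h.
Velocity of light aircraft relative to drone = (111.487, -78.064) − (57.488, -57.488) = (53.999, -20.576) km/h.
Magnitude = |(53.999, -20.576)| = 57.786 km/h.

57.8 km/h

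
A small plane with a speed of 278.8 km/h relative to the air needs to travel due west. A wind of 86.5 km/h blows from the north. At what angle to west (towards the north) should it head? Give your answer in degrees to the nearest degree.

The wind pushes perpendicular to the desired track; the heading must have a component into the wind equal to 86.5 km/h: 278.8 sin θ = 86.5.
sin θ = 0.3103, so θ = 18.075°.

18°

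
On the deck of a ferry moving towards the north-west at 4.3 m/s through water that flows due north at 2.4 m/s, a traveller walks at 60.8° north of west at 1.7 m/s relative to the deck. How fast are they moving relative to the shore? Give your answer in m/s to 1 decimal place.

In east/north components (m/s): traveller relative to ferry = (-0.829, 1.484); ferry relative to water = (-3.041, 3.041); water relative to ground = (0.000, 2.400).
Sum = (-3.870, 6.925) m/s.
Speed = |(-3.870, 6.925)| = 7.933 m/s.

7.9 m/s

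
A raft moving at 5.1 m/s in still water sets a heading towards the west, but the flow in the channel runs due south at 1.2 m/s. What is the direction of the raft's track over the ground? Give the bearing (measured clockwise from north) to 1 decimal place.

Taking east as x and north as y: velocity relative to the water = (-5.100, 0.000) m/s; the water relative to ground = (0.000, -1.200) m/s.
Velocity relative to ground = (-5.100, 0.000) + (0.000, -1.200) = (-5.100, -1.200) m/s.
Bearing = atan2(-5.10, -1.20) = 256.76° clockwise from north.

256.8°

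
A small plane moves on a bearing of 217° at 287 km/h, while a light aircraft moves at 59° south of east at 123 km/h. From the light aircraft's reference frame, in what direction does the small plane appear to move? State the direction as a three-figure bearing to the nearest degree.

Taking east as x and north as y: small plane velocity = (-172.721, -229.208) km/h; light aircraft velocity = (63.350, -105.432) km/h.
Velocity of small plane relative to light aircraft = (-172.721, -229.208) − (63.350, -105.432) = (-236.071, -123.777) km/h.
Bearing = atan2(-236.07, -123.78) = 242.33° clockwise from north.

242°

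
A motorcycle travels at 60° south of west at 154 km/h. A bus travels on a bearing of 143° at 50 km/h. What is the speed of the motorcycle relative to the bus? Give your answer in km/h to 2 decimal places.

142.12 km/h

Taking east as x and north as y: motorcycle velocity = (-77.000, -133.368) km/h; bus velocity = (30.091, -39.932) km/h.
Velocity of motorcycle relative to bus = (-77.000, -133.368) − (30.091, -39.932) = (-107.091, -93.436) km/h.
Magnitude = |(-107.091, -93.436)| = 142.122 km/h.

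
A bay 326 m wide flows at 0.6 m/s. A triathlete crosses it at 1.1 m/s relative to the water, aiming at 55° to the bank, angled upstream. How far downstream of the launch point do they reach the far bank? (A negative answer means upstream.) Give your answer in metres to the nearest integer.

Perpendicular speed = 0.901 m/s; crossing time = 326 / 0.901 = 361.793 s.
Net downstream speed = -0.031 m/s.
Drift = -0.031 × 361.793 = -11.192 m (upstream).

-11 m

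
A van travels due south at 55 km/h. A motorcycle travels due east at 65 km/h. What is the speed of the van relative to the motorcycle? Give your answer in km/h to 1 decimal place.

Taking east as x and north as y: van velocity = (0.000, -55.000) km/h; motorcycle velocity = (65.000, 0.000) km/h.
Velocity of van relative to motorcycle = (0.000, -55.000) − (65.000, 0.000) = (-65.000, -55.000) km/h.
Magnitude = |(-65.000, -55.000)| = 85.147 km/h.

85.1 km/h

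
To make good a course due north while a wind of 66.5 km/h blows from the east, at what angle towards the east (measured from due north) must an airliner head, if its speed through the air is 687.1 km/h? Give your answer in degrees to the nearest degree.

6°

The wind pushes perpendicular to the desired track; the heading must have a component into the wind equal to 66.5 km/h: 687.1 sin θ = 66.5.
sin θ = 0.0968, so θ = 5.554°.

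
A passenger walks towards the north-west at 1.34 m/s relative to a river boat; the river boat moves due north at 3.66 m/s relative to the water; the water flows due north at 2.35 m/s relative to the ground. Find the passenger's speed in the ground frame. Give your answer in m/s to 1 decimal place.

In east/north components (m/s): passenger relative to river boat = (-0.948, 0.948); river boat relative to water = (0.000, 3.660); water relative to ground = (0.000, 2.350).
Sum = (-0.948, 6.958) m/s.
Speed = |(-0.948, 6.958)| = 7.022 m/s.

7.0 m/s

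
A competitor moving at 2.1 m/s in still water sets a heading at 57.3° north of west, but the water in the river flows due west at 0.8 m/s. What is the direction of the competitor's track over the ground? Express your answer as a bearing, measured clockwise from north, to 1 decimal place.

Taking east as x and north as y: velocity relative to the water = (-1.135, 1.767) m/s; the water relative to ground = (-0.800, 0.000) m/s.
Velocity relative to ground = (-1.135, 1.767) + (-0.800, 0.000) = (-1.935, 1.767) m/s.
Bearing = atan2(-1.93, 1.77) = 312.41° clockwise from north.

312.4°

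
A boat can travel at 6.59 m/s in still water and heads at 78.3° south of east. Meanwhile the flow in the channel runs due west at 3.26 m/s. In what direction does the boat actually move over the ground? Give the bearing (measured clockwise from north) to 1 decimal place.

196.6°

Taking east as x and north as y: velocity relative to the water = (1.336, -6.453) m/s; the water relative to ground = (-3.260, 0.000) m/s.
Velocity relative to ground = (1.336, -6.453) + (-3.260, 0.000) = (-1.924, -6.453) m/s.
Bearing = atan2(-1.92, -6.45) = 196.60° clockwise from north.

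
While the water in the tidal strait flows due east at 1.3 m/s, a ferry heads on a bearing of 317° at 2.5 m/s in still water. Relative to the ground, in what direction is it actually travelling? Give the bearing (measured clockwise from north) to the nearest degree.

348°

Taking east as x and north as y: velocity relative to the water = (-1.705, 1.828) m/s; the water relative to ground = (1.300, 0.000) m/s.
Velocity relative to ground = (-1.705, 1.828) + (1.300, 0.000) = (-0.405, 1.828) m/s.
Bearing = atan2(-0.40, 1.83) = 347.51° clockwise from north.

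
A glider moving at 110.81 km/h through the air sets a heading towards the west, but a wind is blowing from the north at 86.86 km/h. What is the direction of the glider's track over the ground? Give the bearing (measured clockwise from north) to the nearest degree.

Taking east as x and north as y: velocity relative to the air = (-110.810, 0.000) km/h; the air relative to ground = (0.000, -86.860) km/h.
Velocity relative to ground = (-110.810, 0.000) + (0.000, -86.860) = (-110.810, -86.860) km/h.
Bearing = atan2(-110.81, -86.86) = 231.91° clockwise from north.

232°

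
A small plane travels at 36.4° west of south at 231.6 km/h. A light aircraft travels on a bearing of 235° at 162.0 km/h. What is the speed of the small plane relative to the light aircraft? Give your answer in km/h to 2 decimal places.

Taking east as x and north as y: small plane velocity = (-137.436, -186.413) km/h; light aircraft velocity = (-132.703, -92.919) km/h.
Velocity of small plane relative to light aircraft = (-137.436, -186.413) − (-132.703, -92.919) = (-4.733, -93.494) km/h.
Magnitude = |(-4.733, -93.494)| = 93.614 km/h.

93.61 km/h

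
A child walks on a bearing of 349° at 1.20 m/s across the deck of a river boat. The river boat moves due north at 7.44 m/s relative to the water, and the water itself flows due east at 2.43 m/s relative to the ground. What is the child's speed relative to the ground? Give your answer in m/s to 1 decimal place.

8.9 m/s

In east/north components (m/s): child relative to river boat = (-0.229, 1.178); river boat relative to water = (0.000, 7.440); water relative to ground = (2.430, 0.000).
Sum = (2.201, 8.618) m/s.
Speed = |(2.201, 8.618)| = 8.895 m/s.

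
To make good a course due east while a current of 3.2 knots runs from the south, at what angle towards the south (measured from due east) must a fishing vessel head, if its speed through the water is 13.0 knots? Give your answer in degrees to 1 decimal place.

14.3°

The current pushes perpendicular to the desired track; the heading must have a component into the current equal to 3.2 knots: 13.0 sin θ = 3.2.
sin θ = 0.2462, so θ = 14.250°.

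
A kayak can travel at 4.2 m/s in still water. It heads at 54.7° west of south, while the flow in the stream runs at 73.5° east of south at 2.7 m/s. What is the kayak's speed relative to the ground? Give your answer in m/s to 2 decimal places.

Taking east as x and north as y: velocity relative to the water = (-3.428, -2.427) m/s; the water relative to ground = (2.589, -0.767) m/s.
Velocity relative to ground = (-3.428, -2.427) + (2.589, -0.767) = (-0.839, -3.194) m/s.
Speed = |(-0.839, -3.194)| = 3.302 m/s.

3.30 m/s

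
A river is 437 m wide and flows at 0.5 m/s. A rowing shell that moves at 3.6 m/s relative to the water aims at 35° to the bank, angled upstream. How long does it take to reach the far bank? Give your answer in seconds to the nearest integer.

212 s

The component of the rowing shell's velocity perpendicular to the bank is 3.6 × sin 35° = 2.065 m/s.
The flow acts along the bank and has no component across it.
Time = 437 / 2.065 = 211.635 s.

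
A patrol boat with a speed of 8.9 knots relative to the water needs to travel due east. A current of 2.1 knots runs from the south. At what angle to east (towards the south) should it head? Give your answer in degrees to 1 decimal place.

The current pushes perpendicular to the desired track; the heading must have a component into the current equal to 2.1 knots: 8.9 sin θ = 2.1.
sin θ = 0.2360, so θ = 13.648°.

13.6°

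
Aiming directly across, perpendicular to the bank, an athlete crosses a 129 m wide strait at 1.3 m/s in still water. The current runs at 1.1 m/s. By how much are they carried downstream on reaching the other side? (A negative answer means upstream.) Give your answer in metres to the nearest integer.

109 m

Perpendicular speed = 1.300 m/s; crossing time = 129 / 1.300 = 99.231 s.
Net downstream speed = 1.100 m/s.
Drift = 1.100 × 99.231 = 109.154 m (downstream).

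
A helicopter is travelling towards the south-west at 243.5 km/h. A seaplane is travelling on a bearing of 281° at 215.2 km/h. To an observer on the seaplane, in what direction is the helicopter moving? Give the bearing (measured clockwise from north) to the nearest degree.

170°

Taking east as x and north as y: helicopter velocity = (-172.181, -172.181) km/h; seaplane velocity = (-211.246, 41.062) km/h.
Velocity of helicopter relative to seaplane = (-172.181, -172.181) − (-211.246, 41.062) = (39.066, -213.243) km/h.
Bearing = atan2(39.07, -213.24) = 169.62° clockwise from north.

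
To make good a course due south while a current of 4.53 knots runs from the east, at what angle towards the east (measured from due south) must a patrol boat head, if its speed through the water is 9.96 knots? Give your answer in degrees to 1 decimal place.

27.1°

The current pushes perpendicular to the desired track; the heading must have a component into the current equal to 4.53 knots: 9.96 sin θ = 4.53.
sin θ = 0.4548, so θ = 27.053°.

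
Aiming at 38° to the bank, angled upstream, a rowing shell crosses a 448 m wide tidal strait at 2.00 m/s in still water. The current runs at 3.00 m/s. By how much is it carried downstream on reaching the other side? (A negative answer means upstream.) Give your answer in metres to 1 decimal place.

Perpendicular speed = 1.231 m/s; crossing time = 448 / 1.231 = 363.836 s.
Net downstream speed = 1.424 m/s.
Drift = 1.424 × 363.836 = 518.095 m (downstream).

518.1 m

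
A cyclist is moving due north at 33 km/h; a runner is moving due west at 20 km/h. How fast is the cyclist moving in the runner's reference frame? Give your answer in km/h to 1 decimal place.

38.6 km/h

Taking east as x and north as y: cyclist velocity = (0.000, 33.000) km/h; runner velocity = (-20.000, 0.000) km/h.
Velocity of cyclist relative to runner = (0.000, 33.000) − (-20.000, 0.000) = (20.000, 33.000) km/h.
Magnitude = |(20.000, 33.000)| = 38.588 km/h.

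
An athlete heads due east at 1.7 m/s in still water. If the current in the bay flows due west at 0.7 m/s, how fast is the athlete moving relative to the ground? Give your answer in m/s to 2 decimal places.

Taking east as x and north as y: velocity relative to the water = (1.700, 0.000) m/s; the water relative to ground = (-0.700, 0.000) m/s.
Velocity relative to ground = (1.700, 0.000) + (-0.700, 0.000) = (1.000, 0.000) m/s.
Speed = |(1.000, 0.000)| = 1.000 m/s.

1.00 m/s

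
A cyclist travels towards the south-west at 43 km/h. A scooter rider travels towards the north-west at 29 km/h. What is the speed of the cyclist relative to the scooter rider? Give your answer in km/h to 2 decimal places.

Taking east as x and north as y: cyclist velocity = (-30.406, -30.406) km/h; scooter rider velocity = (-20.506, 20.506) km/h.
Velocity of cyclist relative to scooter rider = (-30.406, -30.406) − (-20.506, 20.506) = (-9.899, -50.912) km/h.
Magnitude = |(-9.899, -50.912)| = 51.865 km/h.

51.87 km/h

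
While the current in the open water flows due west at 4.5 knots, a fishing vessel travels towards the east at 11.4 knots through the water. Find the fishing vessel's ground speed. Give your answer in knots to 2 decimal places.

Taking east as x and north as y: velocity relative to the water = (11.400, 0.000) knots; the water relative to ground = (-4.500, 0.000) knots.
Velocity relative to ground = (11.400, 0.000) + (-4.500, 0.000) = (6.900, 0.000) knots.
Speed = |(6.900, 0.000)| = 6.900 knots.

6.90 knots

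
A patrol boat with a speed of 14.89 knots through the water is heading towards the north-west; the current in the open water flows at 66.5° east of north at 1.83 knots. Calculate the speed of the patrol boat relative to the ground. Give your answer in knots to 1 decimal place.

Taking east as x and north as y: velocity relative to the water = (-10.529, 10.529) knots; the water relative to ground = (1.678, 0.730) knots.
Velocity relative to ground = (-10.529, 10.529) + (1.678, 0.730) = (-8.851, 11.259) knots.
Speed = |(-8.851, 11.259)| = 14.321 knots.

14.3 knots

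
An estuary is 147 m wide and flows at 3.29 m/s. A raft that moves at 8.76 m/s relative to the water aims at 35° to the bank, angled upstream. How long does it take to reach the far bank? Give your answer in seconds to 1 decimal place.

The component of the raft's velocity perpendicular to the bank is 8.76 × sin 35° = 5.025 m/s.
Only the cross-stream component determines the crossing time; the current contributes nothing perpendicular to the bank.
Time = 147 / 5.025 = 29.256 s.

29.3 s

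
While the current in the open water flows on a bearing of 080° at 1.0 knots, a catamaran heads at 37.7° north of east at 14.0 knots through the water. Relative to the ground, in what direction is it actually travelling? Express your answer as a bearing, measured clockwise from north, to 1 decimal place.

Taking east as x and north as y: velocity relative to the water = (11.077, 8.561) knots; the water relative to ground = (0.985, 0.174) knots.
Velocity relative to ground = (11.077, 8.561) + (0.985, 0.174) = (12.062, 8.735) knots.
Bearing = atan2(12.06, 8.74) = 54.09° clockwise from north.

054.1°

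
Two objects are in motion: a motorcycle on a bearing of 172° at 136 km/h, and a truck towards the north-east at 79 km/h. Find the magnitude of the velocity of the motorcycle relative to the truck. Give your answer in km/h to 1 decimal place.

194.1 km/h

Taking east as x and north as y: motorcycle velocity = (18.928, -134.676) km/h; truck velocity = (55.861, 55.861) km/h.
Velocity of motorcycle relative to truck = (18.928, -134.676) − (55.861, 55.861) = (-36.934, -190.538) km/h.
Magnitude = |(-36.934, -190.538)| = 194.085 km/h.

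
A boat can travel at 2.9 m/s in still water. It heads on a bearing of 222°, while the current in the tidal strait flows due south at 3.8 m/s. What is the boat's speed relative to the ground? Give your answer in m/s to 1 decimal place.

Taking east as x and north as y: velocity relative to the water = (-1.940, -2.155) m/s; the water relative to ground = (0.000, -3.800) m/s.
Velocity relative to ground = (-1.940, -2.155) + (0.000, -3.800) = (-1.940, -5.955) m/s.
Speed = |(-1.940, -5.955)| = 6.263 m/s.

6.3 m/s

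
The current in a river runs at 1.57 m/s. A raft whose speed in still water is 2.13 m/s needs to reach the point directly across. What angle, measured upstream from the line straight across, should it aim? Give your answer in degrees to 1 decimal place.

To cancel the current, the upstream component of the raft's velocity must equal the flow: 2.13 sin θ = 1.57.
sin θ = 1.57 / 2.13 = 0.7371.
θ = arcsin(0.7371) = 47.484°.

47.5°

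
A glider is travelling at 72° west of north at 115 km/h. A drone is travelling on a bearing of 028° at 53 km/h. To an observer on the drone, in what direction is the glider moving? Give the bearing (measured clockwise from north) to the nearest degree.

Taking east as x and north as y: glider velocity = (-109.371, 35.537) km/h; drone velocity = (24.882, 46.796) km/h.
Velocity of glider relative to drone = (-109.371, 35.537) − (24.882, 46.796) = (-134.253, -11.259) km/h.
Bearing = atan2(-134.25, -11.26) = 265.21° clockwise from north.

265°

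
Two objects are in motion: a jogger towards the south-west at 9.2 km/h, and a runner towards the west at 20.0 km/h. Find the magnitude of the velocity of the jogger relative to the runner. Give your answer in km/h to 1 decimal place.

Taking east as x and north as y: jogger velocity = (-6.505, -6.505) km/h; runner velocity = (-20.000, 0.000) km/h.
Velocity of jogger relative to runner = (-6.505, -6.505) − (-20.000, 0.000) = (13.495, -6.505) km/h.
Magnitude = |(13.495, -6.505)| = 14.981 km/h.

15.0 km/h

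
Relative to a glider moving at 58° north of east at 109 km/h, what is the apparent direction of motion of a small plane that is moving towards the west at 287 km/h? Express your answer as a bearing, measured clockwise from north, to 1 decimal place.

Taking east as x and north as y: small plane velocity = (-287.000, 0.000) km/h; glider velocity = (57.761, 92.437) km/h.
Velocity of small plane relative to glider = (-287.000, 0.000) − (57.761, 92.437) = (-344.761, -92.437) km/h.
Bearing = atan2(-344.76, -92.44) = 254.99° clockwise from north.

255.0°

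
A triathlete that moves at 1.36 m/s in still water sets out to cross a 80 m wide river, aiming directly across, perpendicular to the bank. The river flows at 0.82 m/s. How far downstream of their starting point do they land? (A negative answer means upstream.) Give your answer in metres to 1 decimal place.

48.2 m

Perpendicular speed = 1.360 m/s; crossing time = 80 / 1.360 = 58.824 s.
Net downstream speed = 0.820 m/s.
Drift = 0.820 × 58.824 = 48.235 m (downstream).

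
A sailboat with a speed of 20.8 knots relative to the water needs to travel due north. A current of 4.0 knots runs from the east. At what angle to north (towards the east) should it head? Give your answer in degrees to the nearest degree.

11°

The current pushes perpendicular to the desired track; the heading must have a component into the current equal to 4.0 knots: 20.8 sin θ = 4.0.
sin θ = 0.1923, so θ = 11.087°.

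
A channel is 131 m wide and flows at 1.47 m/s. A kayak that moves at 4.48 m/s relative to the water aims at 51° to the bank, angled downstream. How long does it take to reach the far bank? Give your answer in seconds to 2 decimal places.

The component of the kayak's velocity perpendicular to the bank is 4.48 × sin 51° = 3.482 m/s.
The current is parallel to the bank, so it does not affect the crossing time.
Time = 131 / 3.482 = 37.626 s.

37.63 s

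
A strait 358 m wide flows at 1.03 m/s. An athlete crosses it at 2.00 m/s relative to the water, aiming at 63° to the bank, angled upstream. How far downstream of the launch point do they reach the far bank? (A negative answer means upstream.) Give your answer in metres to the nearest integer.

Perpendicular speed = 1.782 m/s; crossing time = 358 / 1.782 = 200.896 s.
Net downstream speed = 0.122 m/s.
Drift = 0.122 × 200.896 = 24.513 m (downstream).

25 m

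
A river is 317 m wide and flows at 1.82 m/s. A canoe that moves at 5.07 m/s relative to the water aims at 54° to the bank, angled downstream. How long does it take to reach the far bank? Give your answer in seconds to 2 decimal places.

77.28 s

The component of the canoe's velocity perpendicular to the bank is 5.07 × sin 54° = 4.102 m/s.
The flow acts along the bank and has no component across it.
Time = 317 / 4.102 = 77.285 s.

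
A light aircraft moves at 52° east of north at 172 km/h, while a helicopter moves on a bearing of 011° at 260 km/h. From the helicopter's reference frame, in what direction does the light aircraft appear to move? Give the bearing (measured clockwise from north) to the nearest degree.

Taking east as x and north as y: light aircraft velocity = (135.538, 105.894) km/h; helicopter velocity = (49.610, 255.223) km/h.
Velocity of light aircraft relative to helicopter = (135.538, 105.894) − (49.610, 255.223) = (85.928, -149.329) km/h.
Bearing = atan2(85.93, -149.33) = 150.08° clockwise from north.

150°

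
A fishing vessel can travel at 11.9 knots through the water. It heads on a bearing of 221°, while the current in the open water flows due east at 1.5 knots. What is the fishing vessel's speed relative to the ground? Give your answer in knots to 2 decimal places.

10.97 knots

Taking east as x and north as y: velocity relative to the water = (-7.807, -8.981) knots; the water relative to ground = (1.500, 0.000) knots.
Velocity relative to ground = (-7.807, -8.981) + (1.500, 0.000) = (-6.307, -8.981) knots.
Speed = |(-6.307, -8.981)| = 10.974 knots.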